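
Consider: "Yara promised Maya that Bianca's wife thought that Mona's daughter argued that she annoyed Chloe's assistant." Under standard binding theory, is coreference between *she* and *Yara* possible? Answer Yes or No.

*Yara* is an R-expression; Principle C requires it to be free (not bound by any c-commanding expression).
— she: subject of the clause headed by 'annoyed'; the pronoun does not c-command the R-expression — coreference allowed.

Yes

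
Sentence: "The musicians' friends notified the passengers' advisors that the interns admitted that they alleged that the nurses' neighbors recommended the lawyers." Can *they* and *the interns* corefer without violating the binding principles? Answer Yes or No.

*the interns* is an R-expression; Principle C requires it to be free (not bound by any c-commanding expression).
— they: subject of the clause headed by 'alleged'; the pronoun does not c-command the R-expression — coreference allowed.

Yes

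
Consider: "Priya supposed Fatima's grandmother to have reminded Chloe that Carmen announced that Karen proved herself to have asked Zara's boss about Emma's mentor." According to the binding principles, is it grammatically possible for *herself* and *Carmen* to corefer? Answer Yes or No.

No

*herself* is a reflexive; Principle A requires it to be bound within its binding domain — the clause headed by 'proved'.
— Carmen: subject of the clause headed by 'announced'; c-commands the reflexive but lies outside its binding domain — cannot bind it (Principle A).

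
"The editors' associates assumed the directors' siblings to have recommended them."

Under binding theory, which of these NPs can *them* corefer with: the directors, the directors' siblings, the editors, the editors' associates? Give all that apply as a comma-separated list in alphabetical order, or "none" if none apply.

*them* is a pronoun; Principle B requires it to be free in its binding domain — the clause headed by 'recommended'.
— the directors: possessor inside the subject DP of the clause headed by 'recommended'; does not c-command the pronoun — Principle B does not apply; allowed.
— the directors' siblings: subject of the clause headed by 'recommended'; c-commands the pronoun within its binding domain — blocked (Principle B).
— the editors: possessor inside the subject DP of the matrix clause; does not c-command the pronoun — Principle B does not apply; allowed.
— the editors' associates: subject of the matrix clause; c-commands the pronoun but lies outside its binding domain — allowed.

the directors, the editors, the editors' associates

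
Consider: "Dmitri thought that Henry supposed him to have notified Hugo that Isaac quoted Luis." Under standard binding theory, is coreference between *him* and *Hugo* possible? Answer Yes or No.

*Hugo* is an R-expression; Principle C requires it to be free (not bound by any c-commanding expression).
— him: subject of the clause headed by 'notified'; the pronoun c-commands the R-expression — coreference blocked (Principle C).

No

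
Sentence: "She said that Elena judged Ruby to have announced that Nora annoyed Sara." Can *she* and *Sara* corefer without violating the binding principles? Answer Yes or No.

*Sara* is an R-expression; Principle C requires it to be free (not bound by any c-commanding expression).
— she: subject of the matrix clause; the pronoun c-commands the R-expression — coreference blocked (Principle C).

No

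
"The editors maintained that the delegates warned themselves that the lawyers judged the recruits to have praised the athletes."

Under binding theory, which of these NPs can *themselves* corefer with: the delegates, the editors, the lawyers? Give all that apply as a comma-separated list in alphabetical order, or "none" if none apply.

the delegates

*themselves* is a reflexive; Principle A requires it to be bound within its binding domain — the clause headed by 'warned'.
— the delegates: subject of the clause headed by 'warned'; c-commands the reflexive within its binding domain — allowed (Principle A).
— the editors: subject of the matrix clause; c-commands the reflexive but lies outside its binding domain — cannot bind it (Principle A).
— the lawyers: subject of the clause headed by 'judged'; does not c-command the reflexive — cannot bind it (Principle A).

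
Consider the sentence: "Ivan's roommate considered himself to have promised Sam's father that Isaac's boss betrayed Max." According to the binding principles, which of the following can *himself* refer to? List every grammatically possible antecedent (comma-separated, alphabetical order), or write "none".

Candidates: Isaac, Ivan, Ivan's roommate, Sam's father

*himself* is a reflexive; Principle A requires it to be bound within its binding domain — the matrix clause.
— Isaac: possessor inside the subject DP of the clause headed by 'betrayed'; does not c-command the reflexive — cannot bind it (Principle A).
— Ivan: possessor inside the subject DP of the matrix clause; does not c-command the reflexive — cannot bind it (Principle A).
— Ivan's roommate: subject of the matrix clause; c-commands the reflexive within its binding domain — allowed (Principle A).
— Sam's father: object of the clause headed by 'promised'; does not c-command the reflexive — cannot bind it (Principle A).

Ivan's roommate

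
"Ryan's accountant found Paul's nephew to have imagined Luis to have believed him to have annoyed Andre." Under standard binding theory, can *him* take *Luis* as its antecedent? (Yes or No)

*him* is a pronoun; Principle B requires it to be free in its binding domain — the clause headed by 'believed'.
— Luis: subject of the clause headed by 'believed'; c-commands the pronoun within its binding domain — blocked (Principle B).

No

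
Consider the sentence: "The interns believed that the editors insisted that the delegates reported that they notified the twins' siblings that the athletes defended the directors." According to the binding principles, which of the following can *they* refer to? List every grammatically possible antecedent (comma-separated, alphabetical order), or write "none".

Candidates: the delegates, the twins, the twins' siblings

*they* is a pronoun; Principle B requires it to be free in its binding domain — the clause headed by 'notified'.
— the delegates: subject of the clause headed by 'reported'; c-commands the pronoun but lies outside its binding domain — allowed.
— the twins: possessor inside the object DP of the clause headed by 'notified'; is c-commanded by the pronoun; coreference would bind this R-expression — blocked (Principle C).
— the twins' siblings: object of the clause headed by 'notified'; is c-commanded by the pronoun; coreference would bind this R-expression — blocked (Principle C).

the delegates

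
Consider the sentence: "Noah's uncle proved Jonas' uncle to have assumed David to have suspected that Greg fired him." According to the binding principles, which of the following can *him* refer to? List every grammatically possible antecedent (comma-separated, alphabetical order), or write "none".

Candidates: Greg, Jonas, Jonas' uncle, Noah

*him* is a pronoun; Principle B requires it to be free in its binding domain — the clause headed by 'fired'.
— Greg: subject of the clause headed by 'fired'; c-commands the pronoun within its binding domain — blocked (Principle B).
— Jonas: possessor inside the subject DP of the clause headed by 'assumed'; does not c-command the pronoun — Principle B does not apply; allowed.
— Jonas' uncle: subject of the clause headed by 'assumed'; c-commands the pronoun but lies outside its binding domain — allowed.
— Noah: possessor inside the subject DP of the matrix clause; does not c-command the pronoun — Principle B does not apply; allowed.

Jonas, Jonas' uncle, Noah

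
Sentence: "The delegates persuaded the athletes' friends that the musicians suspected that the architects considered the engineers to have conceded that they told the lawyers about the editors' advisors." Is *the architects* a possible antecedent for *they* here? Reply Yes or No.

*they* is a pronoun; Principle B requires it to be free in its binding domain — the clause headed by 'told'.
— the architects: subject of the clause headed by 'considered'; c-commands the pronoun but lies outside its binding domain — allowed.

Yes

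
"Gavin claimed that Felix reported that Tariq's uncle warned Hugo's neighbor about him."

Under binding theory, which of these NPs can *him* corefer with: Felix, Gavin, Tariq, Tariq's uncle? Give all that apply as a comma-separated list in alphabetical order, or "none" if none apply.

*him* is a pronoun; Principle B requires it to be free in its binding domain — the clause headed by 'warned'.
— Felix: subject of the clause headed by 'reported'; c-commands the pronoun but lies outside its binding domain — allowed.
— Gavin: subject of the matrix clause; c-commands the pronoun but lies outside its binding domain — allowed.
— Tariq: possessor inside the subject DP of the clause headed by 'warned'; does not c-command the pronoun — Principle B does not apply; allowed.
— Tariq's uncle: subject of the clause headed by 'warned'; c-commands the pronoun within its binding domain — blocked (Principle B).

Felix, Gavin, Tariq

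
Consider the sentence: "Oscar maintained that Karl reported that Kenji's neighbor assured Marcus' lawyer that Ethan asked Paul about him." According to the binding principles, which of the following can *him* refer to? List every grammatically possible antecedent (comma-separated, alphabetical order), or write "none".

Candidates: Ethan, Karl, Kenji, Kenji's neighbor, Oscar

*him* is a pronoun; Principle B requires it to be free in its binding domain — the clause headed by 'asked'.
— Ethan: subject of the clause headed by 'asked'; c-commands the pronoun within its binding domain — blocked (Principle B).
— Karl: subject of the clause headed by 'reported'; c-commands the pronoun but lies outside its binding domain — allowed.
— Kenji: possessor inside the subject DP of the clause headed by 'assured'; does not c-command the pronoun — Principle B does not apply; allowed.
— Kenji's neighbor: subject of the clause headed by 'assured'; c-commands the pronoun but lies outside its binding domain — allowed.
— Oscar: subject of the matrix clause; c-commands the pronoun but lies outside its binding domain — allowed.

Karl, Kenji, Kenji's neighbor, Oscar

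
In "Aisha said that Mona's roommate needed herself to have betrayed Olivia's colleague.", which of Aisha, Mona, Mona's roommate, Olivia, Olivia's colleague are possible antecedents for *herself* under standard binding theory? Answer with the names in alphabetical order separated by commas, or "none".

Mona's roommate

*herself* is a reflexive; Principle A requires it to be bound within its binding domain — the clause headed by 'needed'.
— Aisha: subject of the matrix clause; c-commands the reflexive but lies outside its binding domain — cannot bind it (Principle A).
— Mona: possessor inside the subject DP of the clause headed by 'needed'; does not c-command the reflexive — cannot bind it (Principle A).
— Mona's roommate: subject of the clause headed by 'needed'; c-commands the reflexive within its binding domain — allowed (Principle A).
— Olivia: possessor inside the object DP of the clause headed by 'betrayed'; does not c-command the reflexive — cannot bind it (Principle A).
— Olivia's colleague: object of the clause headed by 'betrayed'; does not c-command the reflexive — cannot bind it (Principle A).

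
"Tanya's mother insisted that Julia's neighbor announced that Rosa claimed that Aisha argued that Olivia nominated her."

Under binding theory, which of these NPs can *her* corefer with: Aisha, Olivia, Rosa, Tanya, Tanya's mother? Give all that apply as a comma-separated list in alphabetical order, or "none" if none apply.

Aisha, Rosa, Tanya, Tanya's mother

*her* is a pronoun; Principle B requires it to be free in its binding domain — the clause headed by 'nominated'.
— Aisha: subject of the clause headed by 'argued'; c-commands the pronoun but lies outside its binding domain — allowed.
— Olivia: subject of the clause headed by 'nominated'; c-commands the pronoun within its binding domain — blocked (Principle B).
— Rosa: subject of the clause headed by 'claimed'; c-commands the pronoun but lies outside its binding domain — allowed.
— Tanya: possessor inside the subject DP of the matrix clause; does not c-command the pronoun — Principle B does not apply; allowed.
— Tanya's mother: subject of the matrix clause; c-commands the pronoun but lies outside its binding domain — allowed.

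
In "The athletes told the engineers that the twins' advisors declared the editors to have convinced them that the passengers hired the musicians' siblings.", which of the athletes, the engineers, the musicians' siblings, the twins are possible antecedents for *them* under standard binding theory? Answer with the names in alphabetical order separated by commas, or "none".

*them* is a pronoun; Principle B requires it to be free in its binding domain — the clause headed by 'convinced'.
— the athletes: subject of the matrix clause; c-commands the pronoun but lies outside its binding domain — allowed.
— the engineers: object of the matrix clause; c-commands the pronoun but lies outside its binding domain — allowed.
— the musicians' siblings: object of the clause headed by 'hired'; is c-commanded by the pronoun; coreference would bind this R-expression — blocked (Principle C).
— the twins: possessor inside the subject DP of the clause headed by 'declared'; does not c-command the pronoun — Principle B does not apply; allowed.

the athletes, the engineers, the twins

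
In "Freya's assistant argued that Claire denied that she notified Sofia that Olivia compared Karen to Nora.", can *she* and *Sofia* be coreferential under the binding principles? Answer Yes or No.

No

*Sofia* is an R-expression; Principle C requires it to be free (not bound by any c-commanding expression).
— she: subject of the clause headed by 'notified'; the pronoun c-commands the R-expression — coreference blocked (Principle C).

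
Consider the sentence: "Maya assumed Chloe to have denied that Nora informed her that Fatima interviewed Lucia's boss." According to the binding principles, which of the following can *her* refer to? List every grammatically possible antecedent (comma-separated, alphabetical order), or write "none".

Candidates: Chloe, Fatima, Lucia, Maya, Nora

*her* is a pronoun; Principle B requires it to be free in its binding domain — the clause headed by 'informed'.
— Chloe: subject of the clause headed by 'denied'; c-commands the pronoun but lies outside its binding domain — allowed.
— Fatima: subject of the clause headed by 'interviewed'; is c-commanded by the pronoun; coreference would bind this R-expression — blocked (Principle C).
— Lucia: possessor inside the object DP of the clause headed by 'interviewed'; is c-commanded by the pronoun; coreference would bind this R-expression — blocked (Principle C).
— Maya: subject of the matrix clause; c-commands the pronoun but lies outside its binding domain — allowed.
— Nora: subject of the clause headed by 'informed'; c-commands the pronoun within its binding domain — blocked (Principle B).

Chloe, Maya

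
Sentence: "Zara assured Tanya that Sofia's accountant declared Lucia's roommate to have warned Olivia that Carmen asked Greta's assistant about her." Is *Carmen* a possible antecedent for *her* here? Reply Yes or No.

*her* is a pronoun; Principle B requires it to be free in its binding domain — the clause headed by 'asked'.
— Carmen: subject of the clause headed by 'asked'; c-commands the pronoun within its binding domain — blocked (Principle B).

No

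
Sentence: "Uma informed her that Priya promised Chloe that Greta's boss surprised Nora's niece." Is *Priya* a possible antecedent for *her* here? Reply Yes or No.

No

*her* is a pronoun; Principle B requires it to be free in its binding domain — the matrix clause.
— Priya: subject of the clause headed by 'promised'; is c-commanded by the pronoun; coreference would bind this R-expression — blocked (Principle C).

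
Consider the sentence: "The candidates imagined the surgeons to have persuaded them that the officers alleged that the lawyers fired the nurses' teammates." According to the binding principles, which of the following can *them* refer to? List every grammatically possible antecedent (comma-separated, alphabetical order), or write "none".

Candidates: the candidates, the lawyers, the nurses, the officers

*them* is a pronoun; Principle B requires it to be free in its binding domain — the clause headed by 'persuaded'.
— the candidates: subject of the matrix clause; c-commands the pronoun but lies outside its binding domain — allowed.
— the lawyers: subject of the clause headed by 'fired'; is c-commanded by the pronoun; coreference would bind this R-expression — blocked (Principle C).
— the nurses: possessor inside the object DP of the clause headed by 'fired'; is c-commanded by the pronoun; coreference would bind this R-expression — blocked (Principle C).
— the officers: subject of the clause headed by 'alleged'; is c-commanded by the pronoun; coreference would bind this R-expression — blocked (Principle C).

the candidates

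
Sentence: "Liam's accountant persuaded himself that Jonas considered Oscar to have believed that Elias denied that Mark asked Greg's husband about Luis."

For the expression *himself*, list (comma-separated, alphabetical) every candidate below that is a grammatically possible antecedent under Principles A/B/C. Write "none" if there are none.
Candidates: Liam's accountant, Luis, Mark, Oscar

*himself* is a reflexive; Principle A requires it to be bound within its binding domain — the matrix clause.
— Liam's accountant: subject of the matrix clause; c-commands the reflexive within its binding domain — allowed (Principle A).
— Luis: second object of the clause headed by 'asked'; does not c-command the reflexive — cannot bind it (Principle A).
— Mark: subject of the clause headed by 'asked'; does not c-command the reflexive — cannot bind it (Principle A).
— Oscar: subject of the clause headed by 'believed'; does not c-command the reflexive — cannot bind it (Principle A).

Liam's accountant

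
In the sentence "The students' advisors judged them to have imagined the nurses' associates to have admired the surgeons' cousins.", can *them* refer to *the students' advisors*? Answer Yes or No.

No

*them* is a pronoun; Principle B requires it to be free in its binding domain — the matrix clause.
— the students' advisors: subject of the matrix clause; c-commands the pronoun within its binding domain — blocked (Principle B).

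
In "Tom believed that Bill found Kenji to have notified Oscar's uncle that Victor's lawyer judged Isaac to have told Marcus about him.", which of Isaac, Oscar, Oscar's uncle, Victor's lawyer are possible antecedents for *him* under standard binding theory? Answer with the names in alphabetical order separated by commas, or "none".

Oscar, Oscar's uncle, Victor's lawyer

*him* is a pronoun; Principle B requires it to be free in its binding domain — the clause headed by 'told'.
— Isaac: subject of the clause headed by 'told'; c-commands the pronoun within its binding domain — blocked (Principle B).
— Oscar: possessor inside the object DP of the clause headed by 'notified'; does not c-command the pronoun — Principle B does not apply; allowed.
— Oscar's uncle: object of the clause headed by 'notified'; c-commands the pronoun but lies outside its binding domain — allowed.
— Victor's lawyer: subject of the clause headed by 'judged'; c-commands the pronoun but lies outside its binding domain — allowed.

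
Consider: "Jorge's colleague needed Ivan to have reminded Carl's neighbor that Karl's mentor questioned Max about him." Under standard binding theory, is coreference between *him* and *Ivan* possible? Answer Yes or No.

Yes

*Ivan* is an R-expression; Principle C requires it to be free (not bound by any c-commanding expression).
— him: second object of the clause headed by 'questioned'; the pronoun does not c-command the R-expression — coreference allowed.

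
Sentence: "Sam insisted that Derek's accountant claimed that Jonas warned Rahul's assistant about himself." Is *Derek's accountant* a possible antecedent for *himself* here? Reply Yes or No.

*himself* is a reflexive; Principle A requires it to be bound within its binding domain — the clause headed by 'warned'.
— Derek's accountant: subject of the clause headed by 'claimed'; c-commands the reflexive but lies outside its binding domain — cannot bind it (Principle A).

No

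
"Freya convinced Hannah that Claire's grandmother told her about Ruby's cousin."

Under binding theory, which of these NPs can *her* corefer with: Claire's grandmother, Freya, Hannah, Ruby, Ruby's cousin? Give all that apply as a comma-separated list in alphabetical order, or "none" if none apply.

*her* is a pronoun; Principle B requires it to be free in its binding domain — the clause headed by 'told'.
— Claire's grandmother: subject of the clause headed by 'told'; c-commands the pronoun within its binding domain — blocked (Principle B).
— Freya: subject of the matrix clause; c-commands the pronoun but lies outside its binding domain — allowed.
— Hannah: object of the matrix clause; c-commands the pronoun but lies outside its binding domain — allowed.
— Ruby: possessor inside the second object DP of the clause headed by 'told'; is c-commanded by the pronoun; coreference would bind this R-expression — blocked (Principle C).
— Ruby's cousin: second object of the clause headed by 'told'; is c-commanded by the pronoun; coreference would bind this R-expression — blocked (Principle C).

Freya, Hannah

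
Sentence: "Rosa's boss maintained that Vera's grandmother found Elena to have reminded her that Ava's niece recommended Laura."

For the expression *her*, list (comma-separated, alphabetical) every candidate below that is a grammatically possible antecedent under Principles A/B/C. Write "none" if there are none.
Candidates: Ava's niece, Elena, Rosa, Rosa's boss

*her* is a pronoun; Principle B requires it to be free in its binding domain — the clause headed by 'reminded'.
— Ava's niece: subject of the clause headed by 'recommended'; is c-commanded by the pronoun; coreference would bind this R-expression — blocked (Principle C).
— Elena: subject of the clause headed by 'reminded'; c-commands the pronoun within its binding domain — blocked (Principle B).
— Rosa: possessor inside the subject DP of the matrix clause; does not c-command the pronoun — Principle B does not apply; allowed.
— Rosa's boss: subject of the matrix clause; c-commands the pronoun but lies outside its binding domain — allowed.

Rosa, Rosa's boss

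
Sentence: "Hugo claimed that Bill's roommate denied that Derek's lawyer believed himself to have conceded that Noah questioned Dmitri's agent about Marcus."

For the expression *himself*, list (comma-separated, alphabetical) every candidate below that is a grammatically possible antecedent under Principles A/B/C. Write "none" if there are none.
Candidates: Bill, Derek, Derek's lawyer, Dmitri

*himself* is a reflexive; Principle A requires it to be bound within its binding domain — the clause headed by 'believed'.
— Bill: possessor inside the subject DP of the clause headed by 'denied'; does not c-command the reflexive — cannot bind it (Principle A).
— Derek: possessor inside the subject DP of the clause headed by 'believed'; does not c-command the reflexive — cannot bind it (Principle A).
— Derek's lawyer: subject of the clause headed by 'believed'; c-commands the reflexive within its binding domain — allowed (Principle A).
— Dmitri: possessor inside the object DP of the clause headed by 'questioned'; does not c-command the reflexive — cannot bind it (Principle A).

Derek's lawyer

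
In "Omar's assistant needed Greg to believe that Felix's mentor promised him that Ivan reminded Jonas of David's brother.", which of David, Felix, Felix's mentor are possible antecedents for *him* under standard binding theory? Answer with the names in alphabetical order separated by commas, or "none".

Felix

*him* is a pronoun; Principle B requires it to be free in its binding domain — the clause headed by 'promised'.
— David: possessor inside the second object DP of the clause headed by 'reminded'; is c-commanded by the pronoun; coreference would bind this R-expression — blocked (Principle C).
— Felix: possessor inside the subject DP of the clause headed by 'promised'; does not c-command the pronoun — Principle B does not apply; allowed.
— Felix's mentor: subject of the clause headed by 'promised'; c-commands the pronoun within its binding domain — blocked (Principle B).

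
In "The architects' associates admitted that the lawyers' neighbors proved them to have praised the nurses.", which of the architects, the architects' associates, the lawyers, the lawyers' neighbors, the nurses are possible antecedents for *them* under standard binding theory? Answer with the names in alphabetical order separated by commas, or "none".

*them* is a pronoun; Principle B requires it to be free in its binding domain — the clause headed by 'proved'.
— the architects: possessor inside the subject DP of the matrix clause; does not c-command the pronoun — Principle B does not apply; allowed.
— the architects' associates: subject of the matrix clause; c-commands the pronoun but lies outside its binding domain — allowed.
— the lawyers: possessor inside the subject DP of the clause headed by 'proved'; does not c-command the pronoun — Principle B does not apply; allowed.
— the lawyers' neighbors: subject of the clause headed by 'proved'; c-commands the pronoun within its binding domain — blocked (Principle B).
— the nurses: object of the clause headed by 'praised'; is c-commanded by the pronoun; coreference would bind this R-expression — blocked (Principle C).

the architects, the architects' associates, the lawyers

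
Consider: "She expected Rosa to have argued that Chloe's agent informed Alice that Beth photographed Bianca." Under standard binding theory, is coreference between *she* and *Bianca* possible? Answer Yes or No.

No

*Bianca* is an R-expression; Principle C requires it to be free (not bound by any c-commanding expression).
— she: subject of the matrix clause; the pronoun c-commands the R-expression — coreference blocked (Principle C).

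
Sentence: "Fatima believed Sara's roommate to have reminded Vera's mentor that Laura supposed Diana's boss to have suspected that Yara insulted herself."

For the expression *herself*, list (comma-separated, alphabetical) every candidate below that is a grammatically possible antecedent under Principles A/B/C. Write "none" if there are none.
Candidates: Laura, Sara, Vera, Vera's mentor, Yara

Yara

*herself* is a reflexive; Principle A requires it to be bound within its binding domain — the clause headed by 'insulted'.
— Laura: subject of the clause headed by 'supposed'; c-commands the reflexive but lies outside its binding domain — cannot bind it (Principle A).
— Sara: possessor inside the subject DP of the clause headed by 'reminded'; does not c-command the reflexive — cannot bind it (Principle A).
— Vera: possessor inside the object DP of the clause headed by 'reminded'; does not c-command the reflexive — cannot bind it (Principle A).
— Vera's mentor: object of the clause headed by 'reminded'; c-commands the reflexive but lies outside its binding domain — cannot bind it (Principle A).
— Yara: subject of the clause headed by 'insulted'; c-commands the reflexive within its binding domain — allowed (Principle A).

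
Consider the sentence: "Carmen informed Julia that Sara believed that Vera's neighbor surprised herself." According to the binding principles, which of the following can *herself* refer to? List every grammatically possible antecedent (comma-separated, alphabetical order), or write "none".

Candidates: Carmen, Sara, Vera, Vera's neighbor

*herself* is a reflexive; Principle A requires it to be bound within its binding domain — the clause headed by 'surprised'.
— Carmen: subject of the matrix clause; c-commands the reflexive but lies outside its binding domain — cannot bind it (Principle A).
— Sara: subject of the clause headed by 'believed'; c-commands the reflexive but lies outside its binding domain — cannot bind it (Principle A).
— Vera: possessor inside the subject DP of the clause headed by 'surprised'; does not c-command the reflexive — cannot bind it (Principle A).
— Vera's neighbor: subject of the clause headed by 'surprised'; c-commands the reflexive within its binding domain — allowed (Principle A).

Vera's neighbor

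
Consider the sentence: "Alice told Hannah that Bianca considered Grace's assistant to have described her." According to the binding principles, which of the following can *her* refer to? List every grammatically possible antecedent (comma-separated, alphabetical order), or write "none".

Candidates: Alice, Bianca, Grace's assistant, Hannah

*her* is a pronoun; Principle B requires it to be free in its binding domain — the clause headed by 'described'.
— Alice: subject of the matrix clause; c-commands the pronoun but lies outside its binding domain — allowed.
— Bianca: subject of the clause headed by 'considered'; c-commands the pronoun but lies outside its binding domain — allowed.
— Grace's assistant: subject of the clause headed by 'described'; c-commands the pronoun within its binding domain — blocked (Principle B).
— Hannah: object of the matrix clause; c-commands the pronoun but lies outside its binding domain — allowed.

Alice, Bianca, Hannah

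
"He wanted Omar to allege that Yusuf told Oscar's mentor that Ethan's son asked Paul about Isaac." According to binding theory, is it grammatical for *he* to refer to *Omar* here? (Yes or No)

No

*Omar* is an R-expression; Principle C requires it to be free (not bound by any c-commanding expression).
— he: subject of the matrix clause; the pronoun c-commands the R-expression — coreference blocked (Principle C).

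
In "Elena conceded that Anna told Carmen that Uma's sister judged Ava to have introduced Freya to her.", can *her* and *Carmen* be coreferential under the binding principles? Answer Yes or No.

*Carmen* is an R-expression; Principle C requires it to be free (not bound by any c-commanding expression).
— her: second object of the clause headed by 'introduced'; the pronoun does not c-command the R-expression — coreference allowed.

Yes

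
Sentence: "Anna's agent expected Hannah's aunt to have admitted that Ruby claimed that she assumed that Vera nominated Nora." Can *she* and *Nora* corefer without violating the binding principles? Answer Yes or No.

No

*Nora* is an R-expression; Principle C requires it to be free (not bound by any c-commanding expression).
— she: subject of the clause headed by 'assumed'; the pronoun c-commands the R-expression — coreference blocked (Principle C).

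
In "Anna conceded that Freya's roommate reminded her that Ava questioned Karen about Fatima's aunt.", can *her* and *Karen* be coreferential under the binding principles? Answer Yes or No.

*Karen* is an R-expression; Principle C requires it to be free (not bound by any c-commanding expression).
— her: object of the clause headed by 'reminded'; the pronoun c-commands the R-expression — coreference blocked (Principle C).

No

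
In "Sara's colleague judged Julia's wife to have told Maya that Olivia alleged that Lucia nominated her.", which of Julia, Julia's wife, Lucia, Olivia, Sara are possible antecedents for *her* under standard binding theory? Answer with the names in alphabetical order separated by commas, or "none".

*her* is a pronoun; Principle B requires it to be free in its binding domain — the clause headed by 'nominated'.
— Julia: possessor inside the subject DP of the clause headed by 'told'; does not c-command the pronoun — Principle B does not apply; allowed.
— Julia's wife: subject of the clause headed by 'told'; c-commands the pronoun but lies outside its binding domain — allowed.
— Lucia: subject of the clause headed by 'nominated'; c-commands the pronoun within its binding domain — blocked (Principle B).
— Olivia: subject of the clause headed by 'alleged'; c-commands the pronoun but lies outside its binding domain — allowed.
— Sara: possessor inside the subject DP of the matrix clause; does not c-command the pronoun — Principle B does not apply; allowed.

Julia, Julia's wife, Olivia, Sara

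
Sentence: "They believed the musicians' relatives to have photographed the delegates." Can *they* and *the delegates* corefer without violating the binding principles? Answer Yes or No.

*the delegates* is an R-expression; Principle C requires it to be free (not bound by any c-commanding expression).
— they: subject of the matrix clause; the pronoun c-commands the R-expression — coreference blocked (Principle C).

No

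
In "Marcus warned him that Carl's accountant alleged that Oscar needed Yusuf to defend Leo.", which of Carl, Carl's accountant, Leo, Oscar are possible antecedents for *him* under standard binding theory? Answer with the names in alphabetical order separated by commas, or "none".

*him* is a pronoun; Principle B requires it to be free in its binding domain — the matrix clause.
— Carl: possessor inside the subject DP of the clause headed by 'alleged'; is c-commanded by the pronoun; coreference would bind this R-expression — blocked (Principle C).
— Carl's accountant: subject of the clause headed by 'alleged'; is c-commanded by the pronoun; coreference would bind this R-expression — blocked (Principle C).
— Leo: object of the clause headed by 'defend'; is c-commanded by the pronoun; coreference would bind this R-expression — blocked (Principle C).
— Oscar: subject of the clause headed by 'needed'; is c-commanded by the pronoun; coreference would bind this R-expression — blocked (Principle C).

none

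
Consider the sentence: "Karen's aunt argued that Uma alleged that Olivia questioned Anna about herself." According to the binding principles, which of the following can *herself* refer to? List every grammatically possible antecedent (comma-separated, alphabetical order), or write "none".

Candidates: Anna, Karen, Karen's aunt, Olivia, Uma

*herself* is a reflexive; Principle A requires it to be bound within its binding domain — the clause headed by 'questioned'.
— Anna: object of the clause headed by 'questioned'; c-commands the reflexive within its binding domain — allowed (Principle A).
— Karen: possessor inside the subject DP of the matrix clause; does not c-command the reflexive — cannot bind it (Principle A).
— Karen's aunt: subject of the matrix clause; c-commands the reflexive but lies outside its binding domain — cannot bind it (Principle A).
— Olivia: subject of the clause headed by 'questioned'; c-commands the reflexive within its binding domain — allowed (Principle A).
— Uma: subject of the clause headed by 'alleged'; c-commands the reflexive but lies outside its binding domain — cannot bind it (Principle A).

Anna, Olivia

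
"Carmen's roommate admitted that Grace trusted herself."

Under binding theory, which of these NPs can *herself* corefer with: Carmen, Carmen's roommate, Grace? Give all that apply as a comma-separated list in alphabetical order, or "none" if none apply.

*herself* is a reflexive; Principle A requires it to be bound within its binding domain — the clause headed by 'trusted'.
— Carmen: possessor inside the subject DP of the matrix clause; does not c-command the reflexive — cannot bind it (Principle A).
— Carmen's roommate: subject of the matrix clause; c-commands the reflexive but lies outside its binding domain — cannot bind it (Principle A).
— Grace: subject of the clause headed by 'trusted'; c-commands the reflexive within its binding domain — allowed (Principle A).

Grace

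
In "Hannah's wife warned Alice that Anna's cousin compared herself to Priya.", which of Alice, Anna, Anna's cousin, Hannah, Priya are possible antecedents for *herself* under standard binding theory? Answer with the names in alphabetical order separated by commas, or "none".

Anna's cousin

*herself* is a reflexive; Principle A requires it to be bound within its binding domain — the clause headed by 'compared'.
— Alice: object of the matrix clause; c-commands the reflexive but lies outside its binding domain — cannot bind it (Principle A).
— Anna: possessor inside the subject DP of the clause headed by 'compared'; does not c-command the reflexive — cannot bind it (Principle A).
— Anna's cousin: subject of the clause headed by 'compared'; c-commands the reflexive within its binding domain — allowed (Principle A).
— Hannah: possessor inside the subject DP of the matrix clause; does not c-command the reflexive — cannot bind it (Principle A).
— Priya: second object of the clause headed by 'compared'; does not c-command the reflexive — cannot bind it (Principle A).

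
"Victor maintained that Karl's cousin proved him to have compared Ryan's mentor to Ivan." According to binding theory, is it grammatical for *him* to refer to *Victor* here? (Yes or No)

*Victor* is an R-expression; Principle C requires it to be free (not bound by any c-commanding expression).
— him: subject of the clause headed by 'compared'; the pronoun does not c-command the R-expression — coreference allowed.

Yes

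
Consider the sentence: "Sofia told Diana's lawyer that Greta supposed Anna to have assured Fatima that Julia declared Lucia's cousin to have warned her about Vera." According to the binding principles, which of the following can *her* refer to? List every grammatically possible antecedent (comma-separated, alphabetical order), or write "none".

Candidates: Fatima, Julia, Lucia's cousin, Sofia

Fatima, Julia, Sofia

*her* is a pronoun; Principle B requires it to be free in its binding domain — the clause headed by 'warned'.
— Fatima: object of the clause headed by 'assured'; c-commands the pronoun but lies outside its binding domain — allowed.
— Julia: subject of the clause headed by 'declared'; c-commands the pronoun but lies outside its binding domain — allowed.
— Lucia's cousin: subject of the clause headed by 'warned'; c-commands the pronoun within its binding domain — blocked (Principle B).
— Sofia: subject of the matrix clause; c-commands the pronoun but lies outside its binding domain — allowed.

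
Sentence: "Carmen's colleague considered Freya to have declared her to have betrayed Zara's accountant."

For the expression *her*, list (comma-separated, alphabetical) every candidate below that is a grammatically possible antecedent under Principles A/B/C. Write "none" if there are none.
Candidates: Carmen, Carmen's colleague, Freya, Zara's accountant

Carmen, Carmen's colleague

*her* is a pronoun; Principle B requires it to be free in its binding domain — the clause headed by 'declared'.
— Carmen: possessor inside the subject DP of the matrix clause; does not c-command the pronoun — Principle B does not apply; allowed.
— Carmen's colleague: subject of the matrix clause; c-commands the pronoun but lies outside its binding domain — allowed.
— Freya: subject of the clause headed by 'declared'; c-commands the pronoun within its binding domain — blocked (Principle B).
— Zara's accountant: object of the clause headed by 'betrayed'; is c-commanded by the pronoun; coreference would bind this R-expression — blocked (Principle C).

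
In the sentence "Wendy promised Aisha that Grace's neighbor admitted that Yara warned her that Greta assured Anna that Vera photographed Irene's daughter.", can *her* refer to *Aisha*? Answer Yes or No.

Yes

*her* is a pronoun; Principle B requires it to be free in its binding domain — the clause headed by 'warned'.
— Aisha: object of the matrix clause; c-commands the pronoun but lies outside its binding domain — allowed.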